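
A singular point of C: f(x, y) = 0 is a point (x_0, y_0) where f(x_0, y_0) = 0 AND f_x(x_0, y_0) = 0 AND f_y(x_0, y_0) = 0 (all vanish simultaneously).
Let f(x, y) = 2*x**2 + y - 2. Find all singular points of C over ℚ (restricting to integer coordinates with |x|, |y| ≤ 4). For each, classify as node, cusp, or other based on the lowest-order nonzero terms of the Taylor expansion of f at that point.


No singular points in the scanned grid; C is smooth there.

Compute partial derivatives:
  f_x = 4*x.
  f_y = 1.
f_y = 1 is a nonzero constant, so f_y never vanishes: no point (x, y) can satisfy f = f_x = f_y = 0. In particular no (x, y) ∈ {−4, ..., 4}² is singular; the curve is smooth.


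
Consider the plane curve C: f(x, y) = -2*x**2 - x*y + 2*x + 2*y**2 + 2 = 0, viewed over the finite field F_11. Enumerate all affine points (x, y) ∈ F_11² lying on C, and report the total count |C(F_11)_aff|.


Affine F_11-points: {(2, 4), (2, 8), (3, 1), (3, 6), (4, 0), (4, 2), (6, 6), (6, 8), (7, 2), (7, 7), (8, 0), (8, 4)}; count = 12.

For each of the 121 pairs (x, y) ∈ F_11², evaluate f(x, y) mod 11. Record the zeros.
  x = 0: [0↦2, 1↦4, 2↦10, 3↦9, 4↦1, 5↦8, 6↦8, 7↦1, 8↦9, 9↦10, 10↦4]  zeros at y ∈ ∅
  x = 1: [0↦2, 1↦3, 2↦8, 3↦6, 4↦8, 5↦3, 6↦2, 7↦5, 8↦1, 9↦1, 10↦5]  zeros at y ∈ ∅
  x = 2: [0↦9, 1↦9, 2↦2, 3↦10, 4↦0, 5↦5, 6↦3, 7↦5, 8↦0, 9↦10, 10↦2]  zeros at y ∈ {4, 8}
  x = 3: [0↦1, 1↦0, 2↦3, 3↦10, 4↦10, 5↦3, 6↦0, 7↦1, 8↦6, 9↦4, 10↦6]  zeros at y ∈ {1, 6}
  x = 4: [0↦0, 1↦9, 2↦0, 3↦6, 4↦5, 5↦8, 6↦4, 7↦4, 8↦8, 9↦5, 10↦6]  zeros at y ∈ {0, 2}
  x = 5: [0↦6, 1↦3, 2↦4, 3↦9, 4↦7, 5↦9, 6↦4, 7↦3, 8↦6, 9↦2, 10↦2]  zeros at y ∈ ∅
  x = 6: [0↦8, 1↦4, 2↦4, 3↦8, 4↦5, 5↦6, 6↦0, 7↦9, 8↦0, 9↦6, 10↦5]  zeros at y ∈ {6, 8}
  x = 7: [0↦6, 1↦1, 2↦0, 3↦3, 4↦10, 5↦10, 6↦3, 7↦0, 8↦1, 9↦6, 10↦4]  zeros at y ∈ {2, 7}
  x = 8: [0↦0, 1↦5, 2↦3, 3↦5, 4↦0, 5↦10, 6↦2, 7↦9, 8↦9, 9↦2, 10↦10]  zeros at y ∈ {0, 4}
  x = 9: [0↦1, 1↦5, 2↦2, 3↦3, 4↦8, 5↦6, 6↦8, 7↦3, 8↦2, 9↦5, 10↦1]  zeros at y ∈ ∅
  x = 10: [0↦9, 1↦1, 2↦8, 3↦8, 4↦1, 5↦9, 6↦10, 7↦4, 8↦2, 9↦4, 10↦10]  zeros at y ∈ ∅
Collecting zeros: affine points = {(2, 4), (2, 8), (3, 1), (3, 6), (4, 0), (4, 2), (6, 6), (6, 8), (7, 2), (7, 7), (8, 0), (8, 4)}.
Total count |C(F_11)_aff| = 12.


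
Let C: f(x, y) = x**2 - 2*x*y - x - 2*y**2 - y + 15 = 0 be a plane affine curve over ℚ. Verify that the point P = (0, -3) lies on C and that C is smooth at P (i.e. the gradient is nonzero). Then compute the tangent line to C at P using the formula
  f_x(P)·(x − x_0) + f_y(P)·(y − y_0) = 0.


Tangent line at P: 5*x + 11*y + 33 = 0.

Step 1: f(0, -3) = 0, so P lies on C.
Step 2: partial derivatives
  f_x(x, y) = 2*x - 2*y - 1, f_y(x, y) = -2*x - 4*y - 1.
  f_x(P) = 5, f_y(P) = 11 (gradient nonzero, so P is smooth).
Step 3: tangent line at P: 5·(x − 0) + 11·(y − -3) = 0.
Expanding: 5*x + 11*y + 33 = 0.


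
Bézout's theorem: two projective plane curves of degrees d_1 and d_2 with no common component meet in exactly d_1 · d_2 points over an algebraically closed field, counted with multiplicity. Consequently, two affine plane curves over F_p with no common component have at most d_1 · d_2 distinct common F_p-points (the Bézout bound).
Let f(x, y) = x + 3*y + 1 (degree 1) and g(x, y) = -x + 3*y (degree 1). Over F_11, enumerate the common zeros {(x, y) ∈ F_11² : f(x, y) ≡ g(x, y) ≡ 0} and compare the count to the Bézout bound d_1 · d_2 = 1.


Common zeros: {(5, 9)}; count = 1; Bézout bound = 1.

deg(f) = 1, deg(g) = 1, so Bézout bound = 1.
Scan x ∈ F_11. For each x, list the y ∈ F_11 with f(x, y) ≡ 0 and those with g(x, y) ≡ 0 (mod 11); the common zeros in that column are the intersection.
  x = 0: f ≡ 0 at y ∈ {7}; g ≡ 0 at y ∈ {0}; common: ∅.
  x = 1: f ≡ 0 at y ∈ {3}; g ≡ 0 at y ∈ {4}; common: ∅.
  x = 2: f ≡ 0 at y ∈ {10}; g ≡ 0 at y ∈ {8}; common: ∅.
  x = 3: f ≡ 0 at y ∈ {6}; g ≡ 0 at y ∈ {1}; common: ∅.
  x = 4: f ≡ 0 at y ∈ {2}; g ≡ 0 at y ∈ {5}; common: ∅.
  x = 5: f ≡ 0 at y ∈ {9}; g ≡ 0 at y ∈ {9}; common: {9}.
  x = 6: f ≡ 0 at y ∈ {5}; g ≡ 0 at y ∈ {2}; common: ∅.
  x = 7: f ≡ 0 at y ∈ {1}; g ≡ 0 at y ∈ {6}; common: ∅.
  x = 8: f ≡ 0 at y ∈ {8}; g ≡ 0 at y ∈ {10}; common: ∅.
  x = 9: f ≡ 0 at y ∈ {4}; g ≡ 0 at y ∈ {3}; common: ∅.
  x = 10: f ≡ 0 at y ∈ {0}; g ≡ 0 at y ∈ {7}; common: ∅.
Collecting: common zeros = {(5, 9)}, so the count is 1.
Comparison with the Bézout bound: 1 ≤ 1 = deg(f)·deg(g), as expected for curves with no common component (the bound is attained).


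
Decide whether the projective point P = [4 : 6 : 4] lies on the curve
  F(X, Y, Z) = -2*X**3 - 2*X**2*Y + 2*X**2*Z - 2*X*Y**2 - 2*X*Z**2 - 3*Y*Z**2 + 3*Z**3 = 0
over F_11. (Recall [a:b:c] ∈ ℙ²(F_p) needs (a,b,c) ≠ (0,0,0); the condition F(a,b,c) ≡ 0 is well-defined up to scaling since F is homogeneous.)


F(4,6,4) ≡ 0 (mod 11); P is on the curve.

Evaluate F(4, 6, 4) term-by-term (mod 11).
  -2*X**3 ↦ -2·64·1·1 = -128
  -2*X**2*Y ↦ -2·16·6·1 = -192
  2*X**2*Z ↦ 2·16·1·4 = 128
  -2*X*Y**2 ↦ -2·4·36·1 = -288
  -2*X*Z**2 ↦ -2·4·1·16 = -128
  -3*Y*Z**2 ↦ -3·1·6·16 = -288
  3*Z**3 ↦ 3·1·1·64 = 192
Sum: F(4, 6, 4) = (-128) + (-192) + (128) + (-288) + (-128) + (-288) + (192) = -704.
Reducing mod 11: -704 ≡ 0 (mod 11).
Since F(a, b, c) ≡ 0 (mod 11), P lies on the curve.


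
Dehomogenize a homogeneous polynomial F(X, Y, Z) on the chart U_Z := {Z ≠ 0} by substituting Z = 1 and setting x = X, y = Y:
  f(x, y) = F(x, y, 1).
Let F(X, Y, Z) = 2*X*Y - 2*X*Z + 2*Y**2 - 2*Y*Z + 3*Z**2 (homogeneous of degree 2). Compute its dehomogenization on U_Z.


f(x, y) = 2*x*y - 2*x + 2*y**2 - 2*y + 3

On U_Z we set Z = 1. Each monomial c·X^i·Y^j·Z^k in F becomes c·x^i·y^j·1^k = c·x^i·y^j.
Substituting Z = 1: F(X, Y, 1) = 2*x*y - 2*x + 2*y**2 - 2*y + 3.
Note: deg(f) ≤ deg(F) = 2; strict inequality happens when F is divisible by Z (lost terms).


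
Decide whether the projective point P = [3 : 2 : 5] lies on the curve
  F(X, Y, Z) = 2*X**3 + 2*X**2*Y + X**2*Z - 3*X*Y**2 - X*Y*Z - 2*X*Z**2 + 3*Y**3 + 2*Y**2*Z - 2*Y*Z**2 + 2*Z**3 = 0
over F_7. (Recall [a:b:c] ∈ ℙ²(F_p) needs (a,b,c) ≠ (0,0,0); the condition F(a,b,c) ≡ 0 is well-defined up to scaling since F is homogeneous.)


F(3,2,5) ≡ 0 (mod 7); P is on the curve.

Evaluate F(3, 2, 5) term-by-term (mod 7).
  2*X**3 ↦ 2·27·1·1 = 54
  2*X**2*Y ↦ 2·9·2·1 = 36
  X**2*Z ↦ 1·9·1·5 = 45
  -3*X*Y**2 ↦ -3·3·4·1 = -36
  -X*Y*Z ↦ -1·3·2·5 = -30
  -2*X*Z**2 ↦ -2·3·1·25 = -150
  3*Y**3 ↦ 3·1·8·1 = 24
  2*Y**2*Z ↦ 2·1·4·5 = 40
  -2*Y*Z**2 ↦ -2·1·2·25 = -100
  2*Z**3 ↦ 2·1·1·125 = 250
Sum: F(3, 2, 5) = (54) + (36) + (45) + (-36) + (-30) + (-150) + (24) + (40) + (-100) + (250) = 133.
Reducing mod 7: 133 ≡ 0 (mod 7).
Since F(a, b, c) ≡ 0 (mod 7), P lies on the curve.


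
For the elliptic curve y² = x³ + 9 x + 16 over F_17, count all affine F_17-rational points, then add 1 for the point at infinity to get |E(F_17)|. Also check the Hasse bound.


Affine points = {(0, 4), (0, 13), (1, 3), (1, 14), (2, 5), (2, 12), (3, 6), (3, 11), (5, 4), (5, 13), (10, 1), (10, 16), (11, 1), (11, 16), (12, 4), (12, 13), (13, 1), (13, 16), (14, 8), (14, 9)}; affine count = 20; |E(F_17)| = 21.

Discriminant check: Δ ∝ 4a³ + 27b² = 4·9³ + 27·16² = 4·729 + 27·256 ≡ 2 (mod 17). Nonzero ⇒ E is nonsingular.
For each x ∈ F_17, compute rhs = x³ + 9·x + 16 mod 17, then count y ∈ F_17 with y² ≡ rhs.
  x = 0: rhs = 16, matching y values: 4, 13 (2 points).
  x = 1: rhs = 9, matching y values: 3, 14 (2 points).
  x = 2: rhs = 8, matching y values: 5, 12 (2 points).
  x = 3: rhs = 2, matching y values: 6, 11 (2 points).
  x = 4: rhs = 14, matching y values: none (0 points).
  x = 5: rhs = 16, matching y values: 4, 13 (2 points).
  x = 6: rhs = 14, matching y values: none (0 points).
  x = 7: rhs = 14, matching y values: none (0 points).
  x = 8: rhs = 5, matching y values: none (0 points).
  x = 9: rhs = 10, matching y values: none (0 points).
  x = 10: rhs = 1, matching y values: 1, 16 (2 points).
  x = 11: rhs = 1, matching y values: 1, 16 (2 points).
  x = 12: rhs = 16, matching y values: 4, 13 (2 points).
  x = 13: rhs = 1, matching y values: 1, 16 (2 points).
  x = 14: rhs = 13, matching y values: 8, 9 (2 points).
  x = 15: rhs = 7, matching y values: none (0 points).
  x = 16: rhs = 6, matching y values: none (0 points).
Total affine count: 20.
Full point count |E(F_17)| = 20 + 1 = 21.
Hasse bound: |21 − (17+1)| = |3| = 3 ≤ 2√17 ≈ 8.2462 ✓.


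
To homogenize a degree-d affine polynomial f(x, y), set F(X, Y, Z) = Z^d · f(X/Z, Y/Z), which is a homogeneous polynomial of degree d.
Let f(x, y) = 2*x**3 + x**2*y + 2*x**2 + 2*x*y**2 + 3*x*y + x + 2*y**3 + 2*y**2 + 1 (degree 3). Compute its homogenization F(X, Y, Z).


F(X, Y, Z) = 2*X**3 + X**2*Y + 2*X**2*Z + 2*X*Y**2 + 3*X*Y*Z + X*Z**2 + 2*Y**3 + 2*Y**2*Z + Z**3

deg(f) = 3.
Substitute x = X/Z, y = Y/Z into f, then multiply by Z^3.
  monomial 2·x^3·y^0 ↦ 2·X^3·Y^0·Z^0.
  monomial 1·x^2·y^1 ↦ 1·X^2·Y^1·Z^0.
  monomial 2·x^2·y^0 ↦ 2·X^2·Y^0·Z^1.
  monomial 2·x^1·y^2 ↦ 2·X^1·Y^2·Z^0.
  monomial 3·x^1·y^1 ↦ 3·X^1·Y^1·Z^1.
  monomial 1·x^1·y^0 ↦ 1·X^1·Y^0·Z^2.
  monomial 2·x^0·y^3 ↦ 2·X^0·Y^3·Z^0.
  monomial 2·x^0·y^2 ↦ 2·X^0·Y^2·Z^1.
  monomial 1·x^0·y^0 ↦ 1·X^0·Y^0·Z^3.
Collecting: F(X, Y, Z) = 2*X**3 + X**2*Y + 2*X**2*Z + 2*X*Y**2 + 3*X*Y*Z + X*Z**2 + 2*Y**3 + 2*Y**2*Z + Z**3.


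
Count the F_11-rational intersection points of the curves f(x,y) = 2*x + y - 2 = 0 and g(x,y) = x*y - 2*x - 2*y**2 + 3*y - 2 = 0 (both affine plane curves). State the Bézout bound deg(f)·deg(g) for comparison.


Common zeros: ∅; count = 0; Bézout bound = 2.

deg(f) = 1, deg(g) = 2, so Bézout bound = 2.
Scan x ∈ F_11. For each x, list the y ∈ F_11 with f(x, y) ≡ 0 and those with g(x, y) ≡ 0 (mod 11); the common zeros in that column are the intersection.
  x = 0: f ≡ 0 at y ∈ {2}; g ≡ 0 at y ∈ {3, 4}; common: ∅.
  x = 1: f ≡ 0 at y ∈ {0}; g ≡ 0 at y ∈ ∅; common: ∅.
  x = 2: f ≡ 0 at y ∈ {9}; g ≡ 0 at y ∈ ∅; common: ∅.
  x = 3: f ≡ 0 at y ∈ {7}; g ≡ 0 at y ∈ {6, 8}; common: ∅.
  x = 4: f ≡ 0 at y ∈ {5}; g ≡ 0 at y ∈ ∅; common: ∅.
  x = 5: f ≡ 0 at y ∈ {3}; g ≡ 0 at y ∈ {5, 10}; common: ∅.
  x = 6: f ≡ 0 at y ∈ {1}; g ≡ 0 at y ∈ ∅; common: ∅.
  x = 7: f ≡ 0 at y ∈ {10}; g ≡ 0 at y ∈ {7, 9}; common: ∅.
  x = 8: f ≡ 0 at y ∈ {8}; g ≡ 0 at y ∈ ∅; common: ∅.
  x = 9: f ≡ 0 at y ∈ {6}; g ≡ 0 at y ∈ ∅; common: ∅.
  x = 10: f ≡ 0 at y ∈ {4}; g ≡ 0 at y ∈ {0, 1}; common: ∅.
Collecting: common zeros = ∅, so the count is 0.
Comparison with the Bézout bound: 0 ≤ 2 = deg(f)·deg(g), as expected for curves with no common component (the affine F_11-count falls short of the bound because intersections may lie at infinity, over extension fields, or carry multiplicity).


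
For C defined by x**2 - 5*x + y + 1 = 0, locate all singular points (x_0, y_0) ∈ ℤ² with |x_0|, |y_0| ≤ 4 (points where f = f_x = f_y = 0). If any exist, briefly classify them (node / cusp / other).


No singular points in the scanned grid; C is smooth there.

Compute partial derivatives:
  f_x = 2*x - 5.
  f_y = 1.
f_y = 1 is a nonzero constant, so f_y never vanishes: no point (x, y) can satisfy f = f_x = f_y = 0. In particular no (x, y) ∈ {−4, ..., 4}² is singular; the curve is smooth.


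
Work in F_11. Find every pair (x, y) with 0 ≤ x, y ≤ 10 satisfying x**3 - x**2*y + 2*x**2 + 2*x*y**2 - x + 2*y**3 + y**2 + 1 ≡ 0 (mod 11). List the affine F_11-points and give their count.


Affine F_11-points: {(0, 8), (0, 9), (0, 10), (2, 10), (4, 1), (5, 7), (6, 10), (8, 8), (9, 8)}; count = 9.

For each of the 121 pairs (x, y) ∈ F_11², evaluate f(x, y) mod 11. Record the zeros.
  x = 0: [0↦1, 1↦4, 2↦10, 3↦9, 4↦2, 5↦1, 6↦7, 7↦10, 8↦0, 9↦0, 10↦0]  zeros at y ∈ {8, 9, 10}
  x = 1: [0↦3, 1↦7, 2↦7, 3↦4, 4↦10, 5↦4, 6↦9, 7↦4, 8↦1, 9↦1, 10↦5]  zeros at y ∈ ∅
  x = 2: [0↦4, 1↦7, 2↦10, 3↦3, 4↦9, 5↦7, 6↦9, 7↦5, 8↦7, 9↦5, 10↦0]  zeros at y ∈ {10}
  x = 3: [0↦10, 1↦10, 2↦3, 3↦1, 4↦5, 5↦5, 6↦2, 7↦8, 8↦2, 9↦7, 10↦2]  zeros at y ∈ ∅
  x = 4: [0↦5, 1↦0, 2↦3, 3↦4, 4↦4, 5↦4, 6↦5, 7↦8, 8↦3, 9↦2, 10↦6]  zeros at y ∈ {1}
  x = 5: [0↦6, 1↦5, 2↦5, 3↦7, 4↦1, 5↦10, 6↦2, 7↦0, 8↦5, 9↦7, 10↦7]  zeros at y ∈ {7}
  x = 6: [0↦8, 1↦9, 2↦4, 3↦5, 4↦2, 5↦7, 6↦10, 7↦1, 8↦3, 9↦6, 10↦0]  zeros at y ∈ {10}
  x = 7: [0↦6, 1↦7, 2↦6, 3↦4, 4↦2, 5↦1, 6↦2, 7↦6, 8↦3, 9↦5, 10↦2]  zeros at y ∈ ∅
  x = 8: [0↦6, 1↦5, 2↦6, 3↦10, 4↦7, 5↦9, 6↦6, 7↦10, 8↦0, 9↦10, 10↦8]  zeros at y ∈ {8}
  x = 9: [0↦3, 1↦9, 2↦10, 3↦7, 4↦1, 5↦4, 6↦6, 7↦8, 8↦0, 9↦5, 10↦2]  zeros at y ∈ {8}
  x = 10: [0↦3, 1↦3, 2↦2, 3↦1, 4↦1, 5↦3, 6↦8, 7↦6, 8↦9, 9↦7, 10↦1]  zeros at y ∈ ∅
Collecting zeros: affine points = {(0, 8), (0, 9), (0, 10), (2, 10), (4, 1), (5, 7), (6, 10), (8, 8), (9, 8)}.
Total count |C(F_11)_aff| = 9.


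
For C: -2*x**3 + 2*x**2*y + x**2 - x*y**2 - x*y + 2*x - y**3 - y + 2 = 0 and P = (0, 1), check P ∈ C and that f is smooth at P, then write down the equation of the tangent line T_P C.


Tangent line at P: 4 - 4*y = 0.

Step 1: f(0, 1) = 0, so P lies on C.
Step 2: partial derivatives
  f_x(x, y) = -6*x**2 + 4*x*y + 2*x - y**2 - y + 2, f_y(x, y) = 2*x**2 - 2*x*y - x - 3*y**2 - 1.
  f_x(P) = 0, f_y(P) = -4 (gradient nonzero, so P is smooth).
Step 3: tangent line at P: 0·(x − 0) + -4·(y − 1) = 0.
Expanding: 4 - 4*y = 0.


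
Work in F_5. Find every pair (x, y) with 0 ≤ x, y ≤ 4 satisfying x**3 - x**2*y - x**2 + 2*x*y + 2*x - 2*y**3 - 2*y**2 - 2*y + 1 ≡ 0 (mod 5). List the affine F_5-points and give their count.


Affine F_5-points: {(0, 1), (3, 0), (3, 4), (4, 3)}; count = 4.

For each of the 25 pairs (x, y) ∈ F_5², evaluate f(x, y) mod 5. Record the zeros.
  x = 0: [0↦1, 1↦0, 2↦3, 3↦3, 4↦3]  zeros at y ∈ {1}
  x = 1: [0↦3, 1↦3, 2↦2, 3↦3, 4↦4]  zeros at y ∈ ∅
  x = 2: [0↦4, 1↦3, 2↦1, 3↦1, 4↦1]  zeros at y ∈ ∅
  x = 3: [0↦0, 1↦1, 2↦1, 3↦3, 4↦0]  zeros at y ∈ {0, 4}
  x = 4: [0↦2, 1↦3, 2↦3, 3↦0, 4↦2]  zeros at y ∈ {3}
Collecting zeros: affine points = {(0, 1), (3, 0), (3, 4), (4, 3)}.
Total count |C(F_5)_aff| = 4.


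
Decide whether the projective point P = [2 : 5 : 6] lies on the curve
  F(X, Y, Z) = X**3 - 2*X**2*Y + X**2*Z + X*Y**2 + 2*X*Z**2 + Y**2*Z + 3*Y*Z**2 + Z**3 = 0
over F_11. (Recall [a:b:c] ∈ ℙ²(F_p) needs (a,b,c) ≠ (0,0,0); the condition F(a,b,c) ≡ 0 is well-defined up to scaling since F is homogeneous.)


F(2,5,6) ≡ 3 (mod 11); P is NOT on the curve.

Evaluate F(2, 5, 6) term-by-term (mod 11).
  X**3 ↦ 1·8·1·1 = 8
  -2*X**2*Y ↦ -2·4·5·1 = -40
  X**2*Z ↦ 1·4·1·6 = 24
  X*Y**2 ↦ 1·2·25·1 = 50
  2*X*Z**2 ↦ 2·2·1·36 = 144
  Y**2*Z ↦ 1·1·25·6 = 150
  3*Y*Z**2 ↦ 3·1·5·36 = 540
  Z**3 ↦ 1·1·1·216 = 216
Sum: F(2, 5, 6) = (8) + (-40) + (24) + (50) + (144) + (150) + (540) + (216) = 1092.
Reducing mod 11: 1092 ≡ 3 (mod 11).
Since F(a, b, c) ≡ 3 ≠ 0 (mod 11), P does NOT lie on the curve.


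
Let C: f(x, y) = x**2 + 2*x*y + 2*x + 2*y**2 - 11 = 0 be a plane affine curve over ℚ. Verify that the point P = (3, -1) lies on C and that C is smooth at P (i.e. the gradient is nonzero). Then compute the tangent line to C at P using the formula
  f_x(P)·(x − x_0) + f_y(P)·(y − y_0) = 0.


Tangent line at P: 6*x + 2*y - 16 = 0.

Step 1: f(3, -1) = 0, so P lies on C.
Step 2: partial derivatives
  f_x(x, y) = 2*x + 2*y + 2, f_y(x, y) = 2*x + 4*y.
  f_x(P) = 6, f_y(P) = 2 (gradient nonzero, so P is smooth).
Step 3: tangent line at P: 6·(x − 3) + 2·(y − -1) = 0.
Expanding: 6*x + 2*y - 16 = 0.


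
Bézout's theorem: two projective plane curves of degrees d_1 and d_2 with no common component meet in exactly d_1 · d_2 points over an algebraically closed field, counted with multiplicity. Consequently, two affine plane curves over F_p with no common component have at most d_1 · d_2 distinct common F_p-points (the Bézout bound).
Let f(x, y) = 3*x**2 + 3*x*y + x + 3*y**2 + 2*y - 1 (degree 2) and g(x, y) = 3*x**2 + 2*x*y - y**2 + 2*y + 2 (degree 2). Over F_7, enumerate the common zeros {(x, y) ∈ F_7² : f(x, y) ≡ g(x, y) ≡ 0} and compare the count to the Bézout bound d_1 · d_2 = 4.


Common zeros: ∅; count = 0; Bézout bound = 4.

deg(f) = 2, deg(g) = 2, so Bézout bound = 4.
Scan x ∈ F_7. For each x, list the y ∈ F_7 with f(x, y) ≡ 0 and those with g(x, y) ≡ 0 (mod 7); the common zeros in that column are the intersection.
  x = 0: f ≡ 0 at y ∈ {5, 6}; g ≡ 0 at y ∈ ∅; common: ∅.
  x = 1: f ≡ 0 at y ∈ ∅; g ≡ 0 at y ∈ {5, 6}; common: ∅.
  x = 2: f ≡ 0 at y ∈ ∅; g ≡ 0 at y ∈ {0, 6}; common: ∅.
  x = 3: f ≡ 0 at y ∈ {2, 6}; g ≡ 0 at y ∈ ∅; common: ∅.
  x = 4: f ≡ 0 at y ∈ {2, 5}; g ≡ 0 at y ∈ ∅; common: ∅.
  x = 5: f ≡ 0 at y ∈ ∅; g ≡ 0 at y ∈ {0, 5}; common: ∅.
  x = 6: f ≡ 0 at y ∈ ∅; g ≡ 0 at y ∈ ∅; common: ∅.
Collecting: common zeros = ∅, so the count is 0.
Comparison with the Bézout bound: 0 ≤ 4 = deg(f)·deg(g), as expected for curves with no common component (the affine F_7-count falls short of the bound because intersections may lie at infinity, over extension fields, or carry multiplicity).


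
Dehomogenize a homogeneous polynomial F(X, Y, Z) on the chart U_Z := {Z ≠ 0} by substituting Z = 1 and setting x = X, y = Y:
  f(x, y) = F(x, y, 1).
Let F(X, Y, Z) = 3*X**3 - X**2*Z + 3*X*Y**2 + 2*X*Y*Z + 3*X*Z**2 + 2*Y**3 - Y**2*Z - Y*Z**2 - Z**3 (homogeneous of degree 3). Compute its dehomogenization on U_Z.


f(x, y) = 3*x**3 - x**2 + 3*x*y**2 + 2*x*y + 3*x + 2*y**3 - y**2 - y - 1

On U_Z we set Z = 1. Each monomial c·X^i·Y^j·Z^k in F becomes c·x^i·y^j·1^k = c·x^i·y^j.
Substituting Z = 1: F(X, Y, 1) = 3*x**3 - x**2 + 3*x*y**2 + 2*x*y + 3*x + 2*y**3 - y**2 - y - 1.
Note: deg(f) ≤ deg(F) = 3; strict inequality happens when F is divisible by Z (lost terms).


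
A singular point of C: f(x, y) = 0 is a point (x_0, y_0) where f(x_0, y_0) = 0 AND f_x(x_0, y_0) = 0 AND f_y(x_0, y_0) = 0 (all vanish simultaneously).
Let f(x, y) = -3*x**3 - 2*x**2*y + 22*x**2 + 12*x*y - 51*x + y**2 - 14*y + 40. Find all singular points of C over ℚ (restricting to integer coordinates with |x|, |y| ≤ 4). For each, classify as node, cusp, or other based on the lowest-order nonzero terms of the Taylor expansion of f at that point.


Singular points: {(3, -2)}; classification: node.

Compute partial derivatives:
  f_x = -9*x**2 - 4*x*y + 44*x + 12*y - 51.
  f_y = -2*x**2 + 12*x + 2*y - 14.
Scan x_0 ∈ {−4, ..., 4}. For each x_0, f_y(x_0, y) is a polynomial in y; find its integer roots y ∈ {−4, ..., 4}, then test f_x and f at those candidates.
  x = -4: f_y(-4, y) = 2*y - 94; no integer root y with |y| ≤ 4.
  x = -3: f_y(-3, y) = 2*y - 68; no integer root y with |y| ≤ 4.
  x = -2: f_y(-2, y) = 2*y - 46; no integer root y with |y| ≤ 4.
  x = -1: f_y(-1, y) = 2*y - 28; no integer root y with |y| ≤ 4.
  x = 0: f_y(0, y) = 2*y - 14; no integer root y with |y| ≤ 4.
  x = 1: f_y(1, y) = 2*y - 4; vanishes at y ∈ {2}. (1, 2): f_x = 0 but f = 4 ≠ 0.
  x = 2: f_y(2, y) = 2*y + 2; vanishes at y ∈ {-1}. (2, -1): f_x = -3 ≠ 0.
  x = 3: f_y(3, y) = 2*y + 4; vanishes at y ∈ {-2}. (3, -2): f_x = 0, f = 0 — SINGULAR.
  x = 4: f_y(4, y) = 2*y + 2; vanishes at y ∈ {-1}. (4, -1): f_x = -15 ≠ 0.
Only singular point on the grid: (3, -2).
Classify: substitute x = 3 + u, y = -2 + v and expand: f = -3*u**3 - 2*u**2*v - u**2 + v**2.
No constant or linear terms (consistent with a singular point). Quadratic part: -u**2 + v**2. Cubic part: -3*u**3 - 2*u**2*v.
The quadratic part v**2 - u**2 = (v − u)(v + u) splits into two distinct linear factors, so there are two distinct tangent lines y − -2 = ±(x − 3) — this is a node (ordinary double point).
Classification: node.


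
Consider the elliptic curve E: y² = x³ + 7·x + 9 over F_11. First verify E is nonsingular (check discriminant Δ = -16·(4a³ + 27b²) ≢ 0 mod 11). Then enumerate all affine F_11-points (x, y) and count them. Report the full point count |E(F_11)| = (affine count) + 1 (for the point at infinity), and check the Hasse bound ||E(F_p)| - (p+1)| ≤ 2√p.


Affine points = {(0, 3), (0, 8), (2, 3), (2, 8), (5, 2), (5, 9), (6, 5), (6, 6), (7, 4), (7, 7), (8, 4), (8, 7), (9, 3), (9, 8), (10, 1), (10, 10)}; affine count = 16; |E(F_11)| = 17.

Discriminant check: Δ ∝ 4a³ + 27b² = 4·7³ + 27·9² = 4·343 + 27·81 ≡ 6 (mod 11). Nonzero ⇒ E is nonsingular.
For each x ∈ F_11, compute rhs = x³ + 7·x + 9 mod 11, then count y ∈ F_11 with y² ≡ rhs.
  x = 0: rhs = 9, matching y values: 3, 8 (2 points).
  x = 1: rhs = 6, matching y values: none (0 points).
  x = 2: rhs = 9, matching y values: 3, 8 (2 points).
  x = 3: rhs = 2, matching y values: none (0 points).
  x = 4: rhs = 2, matching y values: none (0 points).
  x = 5: rhs = 4, matching y values: 2, 9 (2 points).
  x = 6: rhs = 3, matching y values: 5, 6 (2 points).
  x = 7: rhs = 5, matching y values: 4, 7 (2 points).
  x = 8: rhs = 5, matching y values: 4, 7 (2 points).
  x = 9: rhs = 9, matching y values: 3, 8 (2 points).
  x = 10: rhs = 1, matching y values: 1, 10 (2 points).
Total affine count: 16.
Full point count |E(F_11)| = 16 + 1 = 17.
Hasse bound: |17 − (11+1)| = |5| = 5 ≤ 2√11 ≈ 6.6332 ✓.


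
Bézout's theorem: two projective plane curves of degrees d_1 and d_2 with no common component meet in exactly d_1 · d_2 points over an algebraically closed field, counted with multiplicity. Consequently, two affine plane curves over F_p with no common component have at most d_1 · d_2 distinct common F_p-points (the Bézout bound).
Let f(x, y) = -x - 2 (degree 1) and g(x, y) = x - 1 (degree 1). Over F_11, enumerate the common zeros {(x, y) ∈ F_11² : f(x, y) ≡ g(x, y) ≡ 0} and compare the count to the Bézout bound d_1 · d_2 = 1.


Common zeros: ∅; count = 0; Bézout bound = 1.

deg(f) = 1, deg(g) = 1, so Bézout bound = 1.
Scan x ∈ F_11. For each x, list the y ∈ F_11 with f(x, y) ≡ 0 and those with g(x, y) ≡ 0 (mod 11); the common zeros in that column are the intersection.
  x = 0: f ≡ 0 at y ∈ ∅; g ≡ 0 at y ∈ ∅; common: ∅.
  x = 1: f ≡ 0 at y ∈ ∅; g ≡ 0 at y ∈ {0, 1, 2, 3, 4, 5, 6, 7, 8, 9, 10}; common: ∅.
  x = 2: f ≡ 0 at y ∈ ∅; g ≡ 0 at y ∈ ∅; common: ∅.
  x = 3: f ≡ 0 at y ∈ ∅; g ≡ 0 at y ∈ ∅; common: ∅.
  x = 4: f ≡ 0 at y ∈ ∅; g ≡ 0 at y ∈ ∅; common: ∅.
  x = 5: f ≡ 0 at y ∈ ∅; g ≡ 0 at y ∈ ∅; common: ∅.
  x = 6: f ≡ 0 at y ∈ ∅; g ≡ 0 at y ∈ ∅; common: ∅.
  x = 7: f ≡ 0 at y ∈ ∅; g ≡ 0 at y ∈ ∅; common: ∅.
  x = 8: f ≡ 0 at y ∈ ∅; g ≡ 0 at y ∈ ∅; common: ∅.
  x = 9: f ≡ 0 at y ∈ {0, 1, 2, 3, 4, 5, 6, 7, 8, 9, 10}; g ≡ 0 at y ∈ ∅; common: ∅.
  x = 10: f ≡ 0 at y ∈ ∅; g ≡ 0 at y ∈ ∅; common: ∅.
Collecting: common zeros = ∅, so the count is 0.
Comparison with the Bézout bound: 0 ≤ 1 = deg(f)·deg(g), as expected for curves with no common component (the affine F_11-count falls short of the bound because intersections may lie at infinity, over extension fields, or carry multiplicity).


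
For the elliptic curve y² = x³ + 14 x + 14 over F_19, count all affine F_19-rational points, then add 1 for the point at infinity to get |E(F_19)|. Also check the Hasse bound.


Affine points = {(3, 8), (3, 11), (4, 1), (4, 18), (5, 0), (8, 7), (8, 12), (11, 6), (11, 13), (14, 3), (14, 16), (17, 4), (17, 15)}; affine count = 13; |E(F_19)| = 14.

Discriminant check: Δ ∝ 4a³ + 27b² = 4·14³ + 27·14² = 4·2744 + 27·196 ≡ 4 (mod 19). Nonzero ⇒ E is nonsingular.
For each x ∈ F_19, compute rhs = x³ + 14·x + 14 mod 19, then count y ∈ F_19 with y² ≡ rhs.
  x = 0: rhs = 14, matching y values: none (0 points).
  x = 1: rhs = 10, matching y values: none (0 points).
  x = 2: rhs = 12, matching y values: none (0 points).
  x = 3: rhs = 7, matching y values: 8, 11 (2 points).
  x = 4: rhs = 1, matching y values: 1, 18 (2 points).
  x = 5: rhs = 0, matching y values: 0 (1 points).
  x = 6: rhs = 10, matching y values: none (0 points).
  x = 7: rhs = 18, matching y values: none (0 points).
  x = 8: rhs = 11, matching y values: 7, 12 (2 points).
  x = 9: rhs = 14, matching y values: none (0 points).
  x = 10: rhs = 14, matching y values: none (0 points).
  x = 11: rhs = 17, matching y values: 6, 13 (2 points).
  x = 12: rhs = 10, matching y values: none (0 points).
  x = 13: rhs = 18, matching y values: none (0 points).
  x = 14: rhs = 9, matching y values: 3, 16 (2 points).
  x = 15: rhs = 8, matching y values: none (0 points).
  x = 16: rhs = 2, matching y values: none (0 points).
  x = 17: rhs = 16, matching y values: 4, 15 (2 points).
  x = 18: rhs = 18, matching y values: none (0 points).
Total affine count: 13.
Full point count |E(F_19)| = 13 + 1 = 14.
Hasse bound: |14 − (19+1)| = |-6| = 6 ≤ 2√19 ≈ 8.7178 ✓.


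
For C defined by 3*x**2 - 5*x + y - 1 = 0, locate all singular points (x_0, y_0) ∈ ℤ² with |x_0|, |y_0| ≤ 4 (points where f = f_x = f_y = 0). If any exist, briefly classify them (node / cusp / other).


No singular points in the scanned grid; C is smooth there.

Compute partial derivatives:
  f_x = 6*x - 5.
  f_y = 1.
f_y = 1 is a nonzero constant, so f_y never vanishes: no point (x, y) can satisfy f = f_x = f_y = 0. In particular no (x, y) ∈ {−4, ..., 4}² is singular; the curve is smooth.


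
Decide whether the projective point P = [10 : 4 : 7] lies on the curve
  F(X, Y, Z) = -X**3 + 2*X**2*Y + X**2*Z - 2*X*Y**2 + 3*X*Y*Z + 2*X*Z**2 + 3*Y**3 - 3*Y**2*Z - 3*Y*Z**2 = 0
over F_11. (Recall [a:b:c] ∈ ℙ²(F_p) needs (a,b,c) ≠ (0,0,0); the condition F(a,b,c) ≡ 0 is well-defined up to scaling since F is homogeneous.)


F(10,4,7) ≡ 3 (mod 11); P is NOT on the curve.

Evaluate F(10, 4, 7) term-by-term (mod 11).
  -X**3 ↦ -1·1000·1·1 = -1000
  2*X**2*Y ↦ 2·100·4·1 = 800
  X**2*Z ↦ 1·100·1·7 = 700
  -2*X*Y**2 ↦ -2·10·16·1 = -320
  3*X*Y*Z ↦ 3·10·4·7 = 840
  2*X*Z**2 ↦ 2·10·1·49 = 980
  3*Y**3 ↦ 3·1·64·1 = 192
  -3*Y**2*Z ↦ -3·1·16·7 = -336
  -3*Y*Z**2 ↦ -3·1·4·49 = -588
Sum: F(10, 4, 7) = (-1000) + (800) + (700) + (-320) + (840) + (980) + (192) + (-336) + (-588) = 1268.
Reducing mod 11: 1268 ≡ 3 (mod 11).
Since F(a, b, c) ≡ 3 ≠ 0 (mod 11), P does NOT lie on the curve.


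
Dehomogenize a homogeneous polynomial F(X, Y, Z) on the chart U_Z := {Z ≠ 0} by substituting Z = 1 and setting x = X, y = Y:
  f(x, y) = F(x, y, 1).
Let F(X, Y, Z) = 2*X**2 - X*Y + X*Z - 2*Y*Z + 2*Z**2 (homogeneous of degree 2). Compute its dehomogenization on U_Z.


f(x, y) = 2*x**2 - x*y + x - 2*y + 2

On U_Z we set Z = 1. Each monomial c·X^i·Y^j·Z^k in F becomes c·x^i·y^j·1^k = c·x^i·y^j.
Substituting Z = 1: F(X, Y, 1) = 2*x**2 - x*y + x - 2*y + 2.
Note: deg(f) ≤ deg(F) = 2; strict inequality happens when F is divisible by Z (lost terms).


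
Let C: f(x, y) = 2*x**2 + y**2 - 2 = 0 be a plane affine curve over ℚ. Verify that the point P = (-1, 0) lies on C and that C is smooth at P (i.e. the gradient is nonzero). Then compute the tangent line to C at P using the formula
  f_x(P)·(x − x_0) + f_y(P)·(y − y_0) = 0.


Tangent line at P: -4*x - 4 = 0.

Step 1: f(-1, 0) = 0, so P lies on C.
Step 2: partial derivatives
  f_x(x, y) = 4*x, f_y(x, y) = 2*y.
  f_x(P) = -4, f_y(P) = 0 (gradient nonzero, so P is smooth).
Step 3: tangent line at P: -4·(x − -1) + 0·(y − 0) = 0.
Expanding: -4*x - 4 = 0.


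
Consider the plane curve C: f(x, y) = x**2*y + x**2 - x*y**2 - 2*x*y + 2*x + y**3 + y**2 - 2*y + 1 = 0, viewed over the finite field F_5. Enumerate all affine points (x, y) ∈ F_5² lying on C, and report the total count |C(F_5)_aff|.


Affine F_5-points: {(4, 0), (4, 4)}; count = 2.

For each of the 25 pairs (x, y) ∈ F_5², evaluate f(x, y) mod 5. Record the zeros.
  x = 0: [0↦1, 1↦1, 2↦4, 3↦1, 4↦3]  zeros at y ∈ ∅
  x = 1: [0↦4, 1↦2, 2↦1, 3↦2, 4↦1]  zeros at y ∈ ∅
  x = 2: [0↦4, 1↦2, 2↦4, 3↦1, 4↦4]  zeros at y ∈ ∅
  x = 3: [0↦1, 1↦1, 2↦3, 3↦3, 4↦2]  zeros at y ∈ ∅
  x = 4: [0↦0, 1↦4, 2↦3, 3↦3, 4↦0]  zeros at y ∈ {0, 4}
Collecting zeros: affine points = {(4, 0), (4, 4)}.
Total count |C(F_5)_aff| = 2.


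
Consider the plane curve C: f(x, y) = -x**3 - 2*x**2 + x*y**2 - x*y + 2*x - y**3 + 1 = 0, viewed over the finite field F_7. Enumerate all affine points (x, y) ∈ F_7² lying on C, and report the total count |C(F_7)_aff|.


Affine F_7-points: {(0, 1), (0, 2), (0, 4), (1, 0), (1, 3), (1, 5), (5, 3), (5, 4), (5, 5), (6, 3), (6, 5)}; count = 11.

For each of the 49 pairs (x, y) ∈ F_7², evaluate f(x, y) mod 7. Record the zeros.
  x = 0: [0↦1, 1↦0, 2↦0, 3↦2, 4↦0, 5↦2, 6↦2]  zeros at y ∈ {1, 2, 4}
  x = 1: [0↦0, 1↦6, 2↦1, 3↦0, 4↦4, 5↦0, 6↦3]  zeros at y ∈ {0, 3, 5}
  x = 2: [0↦3, 1↦2, 2↦6, 3↦2, 4↦5, 5↦2, 6↦1]  zeros at y ∈ ∅
  x = 3: [0↦4, 1↦3, 2↦2, 3↦2, 4↦4, 5↦2, 6↦4]  zeros at y ∈ ∅
  x = 4: [0↦4, 1↦3, 2↦4, 3↦1, 4↦2, 5↦1, 6↦6]  zeros at y ∈ ∅
  x = 5: [0↦4, 1↦3, 2↦6, 3↦0, 4↦0, 5↦0, 6↦1]  zeros at y ∈ {3, 4, 5}
  x = 6: [0↦5, 1↦4, 2↦2, 3↦0, 4↦6, 5↦0, 6↦4]  zeros at y ∈ {3, 5}
Collecting zeros: affine points = {(0, 1), (0, 2), (0, 4), (1, 0), (1, 3), (1, 5), (5, 3), (5, 4), (5, 5), (6, 3), (6, 5)}.
Total count |C(F_7)_aff| = 11.


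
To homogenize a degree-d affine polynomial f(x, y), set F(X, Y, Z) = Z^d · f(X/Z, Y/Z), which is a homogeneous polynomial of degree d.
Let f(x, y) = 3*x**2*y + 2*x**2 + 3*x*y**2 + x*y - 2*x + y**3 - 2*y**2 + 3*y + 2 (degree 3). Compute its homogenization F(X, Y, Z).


F(X, Y, Z) = 3*X**2*Y + 2*X**2*Z + 3*X*Y**2 + X*Y*Z - 2*X*Z**2 + Y**3 - 2*Y**2*Z + 3*Y*Z**2 + 2*Z**3

deg(f) = 3.
Substitute x = X/Z, y = Y/Z into f, then multiply by Z^3.
  monomial 3·x^2·y^1 ↦ 3·X^2·Y^1·Z^0.
  monomial 2·x^2·y^0 ↦ 2·X^2·Y^0·Z^1.
  monomial 3·x^1·y^2 ↦ 3·X^1·Y^2·Z^0.
  monomial 1·x^1·y^1 ↦ 1·X^1·Y^1·Z^1.
  monomial -2·x^1·y^0 ↦ -2·X^1·Y^0·Z^2.
  monomial 1·x^0·y^3 ↦ 1·X^0·Y^3·Z^0.
  monomial -2·x^0·y^2 ↦ -2·X^0·Y^2·Z^1.
  monomial 3·x^0·y^1 ↦ 3·X^0·Y^1·Z^2.
  monomial 2·x^0·y^0 ↦ 2·X^0·Y^0·Z^3.
Collecting: F(X, Y, Z) = 3*X**2*Y + 2*X**2*Z + 3*X*Y**2 + X*Y*Z - 2*X*Z**2 + Y**3 - 2*Y**2*Z + 3*Y*Z**2 + 2*Z**3.


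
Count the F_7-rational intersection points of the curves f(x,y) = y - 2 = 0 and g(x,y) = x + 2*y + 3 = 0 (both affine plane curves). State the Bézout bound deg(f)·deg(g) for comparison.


Common zeros: {(0, 2)}; count = 1; Bézout bound = 1.

deg(f) = 1, deg(g) = 1, so Bézout bound = 1.
Scan x ∈ F_7. For each x, list the y ∈ F_7 with f(x, y) ≡ 0 and those with g(x, y) ≡ 0 (mod 7); the common zeros in that column are the intersection.
  x = 0: f ≡ 0 at y ∈ {2}; g ≡ 0 at y ∈ {2}; common: {2}.
  x = 1: f ≡ 0 at y ∈ {2}; g ≡ 0 at y ∈ {5}; common: ∅.
  x = 2: f ≡ 0 at y ∈ {2}; g ≡ 0 at y ∈ {1}; common: ∅.
  x = 3: f ≡ 0 at y ∈ {2}; g ≡ 0 at y ∈ {4}; common: ∅.
  x = 4: f ≡ 0 at y ∈ {2}; g ≡ 0 at y ∈ {0}; common: ∅.
  x = 5: f ≡ 0 at y ∈ {2}; g ≡ 0 at y ∈ {3}; common: ∅.
  x = 6: f ≡ 0 at y ∈ {2}; g ≡ 0 at y ∈ {6}; common: ∅.
Collecting: common zeros = {(0, 2)}, so the count is 1.
Comparison with the Bézout bound: 1 ≤ 1 = deg(f)·deg(g), as expected for curves with no common component (the bound is attained).


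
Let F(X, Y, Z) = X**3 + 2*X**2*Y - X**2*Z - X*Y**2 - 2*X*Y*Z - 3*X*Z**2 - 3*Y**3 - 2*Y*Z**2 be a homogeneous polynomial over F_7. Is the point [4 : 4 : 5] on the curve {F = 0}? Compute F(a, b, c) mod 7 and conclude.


F(4,4,5) ≡ 1 (mod 7); P is NOT on the curve.

Evaluate F(4, 4, 5) term-by-term (mod 7).
  X**3 ↦ 1·64·1·1 = 64
  2*X**2*Y ↦ 2·16·4·1 = 128
  -X**2*Z ↦ -1·16·1·5 = -80
  -X*Y**2 ↦ -1·4·16·1 = -64
  -2*X*Y*Z ↦ -2·4·4·5 = -160
  -3*X*Z**2 ↦ -3·4·1·25 = -300
  -3*Y**3 ↦ -3·1·64·1 = -192
  -2*Y*Z**2 ↦ -2·1·4·25 = -200
Sum: F(4, 4, 5) = (64) + (128) + (-80) + (-64) + (-160) + (-300) + (-192) + (-200) = -804.
Reducing mod 7: -804 ≡ 1 (mod 7).
Since F(a, b, c) ≡ 1 ≠ 0 (mod 7), P does NOT lie on the curve.


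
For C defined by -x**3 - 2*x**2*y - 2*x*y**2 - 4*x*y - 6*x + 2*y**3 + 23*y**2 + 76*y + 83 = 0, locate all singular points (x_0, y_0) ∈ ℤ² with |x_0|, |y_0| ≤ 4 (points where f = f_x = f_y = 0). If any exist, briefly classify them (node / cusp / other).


Singular points: {(2, -3)}; classification: cusp.

Compute partial derivatives:
  f_x = -3*x**2 - 4*x*y - 2*y**2 - 4*y - 6.
  f_y = -2*x**2 - 4*x*y - 4*x + 6*y**2 + 46*y + 76.
Scan x_0 ∈ {−4, ..., 4}. For each x_0, f_y(x_0, y) is a polynomial in y; find its integer roots y ∈ {−4, ..., 4}, then test f_x and f at those candidates.
  x = -4: f_y(-4, y) = 6*y**2 + 62*y + 60; no integer root y with |y| ≤ 4.
  x = -3: f_y(-3, y) = 6*y**2 + 58*y + 70; no integer root y with |y| ≤ 4.
  x = -2: f_y(-2, y) = 6*y**2 + 54*y + 76; no integer root y with |y| ≤ 4.
  x = -1: f_y(-1, y) = 6*y**2 + 50*y + 78; no integer root y with |y| ≤ 4.
  x = 0: f_y(0, y) = 6*y**2 + 46*y + 76; no integer root y with |y| ≤ 4.
  x = 1: f_y(1, y) = 6*y**2 + 42*y + 70; no integer root y with |y| ≤ 4.
  x = 2: f_y(2, y) = 6*y**2 + 38*y + 60; vanishes at y ∈ {-3}. (2, -3): f_x = 0, f = 0 — SINGULAR.
  x = 3: f_y(3, y) = 6*y**2 + 34*y + 46; no integer root y with |y| ≤ 4.
  x = 4: f_y(4, y) = 6*y**2 + 30*y + 28; no integer root y with |y| ≤ 4.
Only singular point on the grid: (2, -3).
Classify: substitute x = 2 + u, y = -3 + v and expand: f = -u**3 - 2*u**2*v - 2*u*v**2 + 2*v**3 + v**2.
No constant or linear terms (consistent with a singular point). Quadratic part: v**2. Cubic part: -u**3 - 2*u**2*v - 2*u*v**2 + 2*v**3.
The quadratic part v**2 is a perfect square, so there is a single (double) tangent line v = 0, i.e. y = -3. Restricting the cubic part to that line (v = 0) leaves -u**3 ≠ 0, so f is not divisible by v and the branch is v² ≈ u**3 to lowest order — this is a cusp.
Classification: cusp.


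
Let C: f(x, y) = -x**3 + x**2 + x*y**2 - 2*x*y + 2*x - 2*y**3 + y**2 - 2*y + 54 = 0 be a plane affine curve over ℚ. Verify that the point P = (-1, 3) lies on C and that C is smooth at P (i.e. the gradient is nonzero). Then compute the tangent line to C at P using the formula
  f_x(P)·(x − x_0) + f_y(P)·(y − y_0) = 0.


Tangent line at P: 162 - 54*y = 0.

Step 1: f(-1, 3) = 0, so P lies on C.
Step 2: partial derivatives
  f_x(x, y) = -3*x**2 + 2*x + y**2 - 2*y + 2, f_y(x, y) = 2*x*y - 2*x - 6*y**2 + 2*y - 2.
  f_x(P) = 0, f_y(P) = -54 (gradient nonzero, so P is smooth).
Step 3: tangent line at P: 0·(x − -1) + -54·(y − 3) = 0.
Expanding: 162 - 54*y = 0.


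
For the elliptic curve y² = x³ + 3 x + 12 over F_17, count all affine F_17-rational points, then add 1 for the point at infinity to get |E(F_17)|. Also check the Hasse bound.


Affine points = {(1, 4), (1, 13), (2, 3), (2, 14), (5, 4), (5, 13), (6, 5), (6, 12), (7, 6), (7, 11), (8, 2), (8, 15), (11, 4), (11, 13), (12, 5), (12, 12), (13, 2), (13, 15), (15, 7), (15, 10), (16, 5), (16, 12)}; affine count = 22; |E(F_17)| = 23.

Discriminant check: Δ ∝ 4a³ + 27b² = 4·3³ + 27·12² = 4·27 + 27·144 ≡ 1 (mod 17). Nonzero ⇒ E is nonsingular.
For each x ∈ F_17, compute rhs = x³ + 3·x + 12 mod 17, then count y ∈ F_17 with y² ≡ rhs.
  x = 0: rhs = 12, matching y values: none (0 points).
  x = 1: rhs = 16, matching y values: 4, 13 (2 points).
  x = 2: rhs = 9, matching y values: 3, 14 (2 points).
  x = 3: rhs = 14, matching y values: none (0 points).
  x = 4: rhs = 3, matching y values: none (0 points).
  x = 5: rhs = 16, matching y values: 4, 13 (2 points).
  x = 6: rhs = 8, matching y values: 5, 12 (2 points).
  x = 7: rhs = 2, matching y values: 6, 11 (2 points).
  x = 8: rhs = 4, matching y values: 2, 15 (2 points).
  x = 9: rhs = 3, matching y values: none (0 points).
  x = 10: rhs = 5, matching y values: none (0 points).
  x = 11: rhs = 16, matching y values: 4, 13 (2 points).
  x = 12: rhs = 8, matching y values: 5, 12 (2 points).
  x = 13: rhs = 4, matching y values: 2, 15 (2 points).
  x = 14: rhs = 10, matching y values: none (0 points).
  x = 15: rhs = 15, matching y values: 7, 10 (2 points).
  x = 16: rhs = 8, matching y values: 5, 12 (2 points).
Total affine count: 22.
Full point count |E(F_17)| = 22 + 1 = 23.
Hasse bound: |23 − (17+1)| = |5| = 5 ≤ 2√17 ≈ 8.2462 ✓.


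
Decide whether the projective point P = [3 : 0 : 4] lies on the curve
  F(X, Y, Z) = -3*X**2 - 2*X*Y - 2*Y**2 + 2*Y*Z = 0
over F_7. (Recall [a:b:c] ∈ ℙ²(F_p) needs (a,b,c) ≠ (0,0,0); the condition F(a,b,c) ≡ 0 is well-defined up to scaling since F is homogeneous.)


F(3,0,4) ≡ 1 (mod 7); P is NOT on the curve.

Evaluate F(3, 0, 4) term-by-term (mod 7).
  -3*X**2 ↦ -3·9·1·1 = -27
  -2*X*Y ↦ -2·3·0·1 = 0
  -2*Y**2 ↦ -2·1·0·1 = 0
  2*Y*Z ↦ 2·1·0·4 = 0
Sum: F(3, 0, 4) = (-27) + (0) + (0) + (0) = -27.
Reducing mod 7: -27 ≡ 1 (mod 7).
Since F(a, b, c) ≡ 1 ≠ 0 (mod 7), P does NOT lie on the curve.


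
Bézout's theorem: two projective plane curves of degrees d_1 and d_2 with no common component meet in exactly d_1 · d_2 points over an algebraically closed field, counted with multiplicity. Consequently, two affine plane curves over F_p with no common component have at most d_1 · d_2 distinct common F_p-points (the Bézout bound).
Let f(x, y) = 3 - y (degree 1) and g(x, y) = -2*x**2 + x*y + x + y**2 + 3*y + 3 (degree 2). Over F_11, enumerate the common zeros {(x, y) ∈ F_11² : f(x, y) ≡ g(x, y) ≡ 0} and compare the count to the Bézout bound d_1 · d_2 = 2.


Common zeros: ∅; count = 0; Bézout bound = 2.

deg(f) = 1, deg(g) = 2, so Bézout bound = 2.
Scan x ∈ F_11. For each x, list the y ∈ F_11 with f(x, y) ≡ 0 and those with g(x, y) ≡ 0 (mod 11); the common zeros in that column are the intersection.
  x = 0: f ≡ 0 at y ∈ {3}; g ≡ 0 at y ∈ ∅; common: ∅.
  x = 1: f ≡ 0 at y ∈ {3}; g ≡ 0 at y ∈ ∅; common: ∅.
  x = 2: f ≡ 0 at y ∈ {3}; g ≡ 0 at y ∈ {2, 4}; common: ∅.
  x = 3: f ≡ 0 at y ∈ {3}; g ≡ 0 at y ∈ ∅; common: ∅.
  x = 4: f ≡ 0 at y ∈ {3}; g ≡ 0 at y ∈ ∅; common: ∅.
  x = 5: f ≡ 0 at y ∈ {3}; g ≡ 0 at y ∈ {1, 2}; common: ∅.
  x = 6: f ≡ 0 at y ∈ {3}; g ≡ 0 at y ∈ {4, 9}; common: ∅.
  x = 7: f ≡ 0 at y ∈ {3}; g ≡ 0 at y ∈ {0, 1}; common: ∅.
  x = 8: f ≡ 0 at y ∈ {3}; g ≡ 0 at y ∈ ∅; common: ∅.
  x = 9: f ≡ 0 at y ∈ {3}; g ≡ 0 at y ∈ ∅; common: ∅.
  x = 10: f ≡ 0 at y ∈ {3}; g ≡ 0 at y ∈ {0, 9}; common: ∅.
Collecting: common zeros = ∅, so the count is 0.
Comparison with the Bézout bound: 0 ≤ 2 = deg(f)·deg(g), as expected for curves with no common component (the affine F_11-count falls short of the bound because intersections may lie at infinity, over extension fields, or carry multiplicity).


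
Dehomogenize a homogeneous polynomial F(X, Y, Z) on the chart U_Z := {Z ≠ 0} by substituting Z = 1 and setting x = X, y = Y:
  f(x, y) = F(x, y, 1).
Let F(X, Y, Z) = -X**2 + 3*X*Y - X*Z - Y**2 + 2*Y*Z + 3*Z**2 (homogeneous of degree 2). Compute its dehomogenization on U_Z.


f(x, y) = -x**2 + 3*x*y - x - y**2 + 2*y + 3

On U_Z we set Z = 1. Each monomial c·X^i·Y^j·Z^k in F becomes c·x^i·y^j·1^k = c·x^i·y^j.
Substituting Z = 1: F(X, Y, 1) = -x**2 + 3*x*y - x - y**2 + 2*y + 3.
Note: deg(f) ≤ deg(F) = 2; strict inequality happens when F is divisible by Z (lost terms).
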